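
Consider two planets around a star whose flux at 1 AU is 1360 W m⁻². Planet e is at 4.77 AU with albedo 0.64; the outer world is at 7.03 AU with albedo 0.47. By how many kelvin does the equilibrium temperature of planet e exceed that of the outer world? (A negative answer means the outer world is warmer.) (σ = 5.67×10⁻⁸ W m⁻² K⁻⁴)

T_eq = [S₀(1−A)/(4σd²)]^(1/4), so T ∝ (1−A)^(1/4) / √d.
T₁ = [1360×0.36/(4×5.67×10⁻⁸×4.77²)]^(1/4) = 98.69 K.
T₂ = [1360×0.53/(4×5.67×10⁻⁸×7.03²)]^(1/4) = 89.55 K.

ΔT ≈ 9.1 K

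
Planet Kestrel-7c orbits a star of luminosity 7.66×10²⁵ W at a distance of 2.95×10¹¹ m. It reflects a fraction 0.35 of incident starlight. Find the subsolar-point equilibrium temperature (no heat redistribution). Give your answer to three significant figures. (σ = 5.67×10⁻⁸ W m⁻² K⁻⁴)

Flux: S = L/(4πd²) = 7.66×10²⁵/(4π×(2.95×10¹¹)²) = 70.0 W m⁻².
At the subsolar point the surface absorbs S(1−A) and emits σT⁴ per unit area — no factor of 4, since only the local patch is in balance.
T = [70.0 × 0.65 / 5.67×10⁻⁸]^(1/4) = (8.03×10⁸)^(1/4) = 168 K.

T_ss ≈ 168 K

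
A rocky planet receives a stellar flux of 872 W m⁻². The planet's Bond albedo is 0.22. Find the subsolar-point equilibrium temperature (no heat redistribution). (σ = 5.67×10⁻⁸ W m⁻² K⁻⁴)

T_ss ≈ 331 K

At the subsolar point the surface absorbs S(1−A) and emits σT⁴ per unit area — no factor of 4, since only the local patch is in balance.
T = [872 × 0.78 / 5.67×10⁻⁸]^(1/4) = (1.20×10¹⁰)^(1/4) = 331 K.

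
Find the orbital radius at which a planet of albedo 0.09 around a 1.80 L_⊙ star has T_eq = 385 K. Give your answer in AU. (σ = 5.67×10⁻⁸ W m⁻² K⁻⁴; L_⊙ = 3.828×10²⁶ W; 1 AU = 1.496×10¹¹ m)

d ≈ 0.669 AU

L = 1.80 × 3.828×10²⁶ = 6.89×10²⁶ W.
From T_eq⁴ = L(1−A)/(16πσd²): d = √[L(1−A)/(16πσT_eq⁴)].
d = √[6.89×10²⁶ × 0.91 / (16π × 5.67×10⁻⁸ × (385)⁴)] = 1.00×10¹¹ m = 0.669 AU.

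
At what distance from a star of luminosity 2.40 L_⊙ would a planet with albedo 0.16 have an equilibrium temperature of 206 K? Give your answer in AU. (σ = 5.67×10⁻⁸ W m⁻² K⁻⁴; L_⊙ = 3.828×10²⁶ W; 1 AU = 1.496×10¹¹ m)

d ≈ 2.59 AU

L = 2.40 × 3.828×10²⁶ = 9.19×10²⁶ W.
From T_eq⁴ = L(1−A)/(16πσd²): d = √[L(1−A)/(16πσT_eq⁴)].
d = √[9.19×10²⁶ × 0.84 / (16π × 5.67×10⁻⁸ × (206)⁴)] = 3.88×10¹¹ m = 2.59 AU.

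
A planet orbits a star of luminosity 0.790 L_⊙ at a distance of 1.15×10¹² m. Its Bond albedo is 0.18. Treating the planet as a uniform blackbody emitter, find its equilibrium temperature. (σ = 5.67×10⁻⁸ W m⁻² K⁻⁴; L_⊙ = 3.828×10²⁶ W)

L = 0.790 × 3.828×10²⁶ = 3.02×10²⁶ W.
Flux: S = L/(4πd²) = 3.02×10²⁶/(4π×(1.15×10¹²)²) = 18.2 W m⁻².
Energy balance: absorbed = emitted ⇒ πR²·S(1−A) = 4πR²·σT_eq⁴, so T_eq⁴ = S(1−A)/(4σ).
T_eq = [18.2 × 0.82 / (4 × 5.67×10⁻⁸)]^(1/4) = (6.58×10⁷)^(1/4) = 90.1 K.

T_eq ≈ 90.1 K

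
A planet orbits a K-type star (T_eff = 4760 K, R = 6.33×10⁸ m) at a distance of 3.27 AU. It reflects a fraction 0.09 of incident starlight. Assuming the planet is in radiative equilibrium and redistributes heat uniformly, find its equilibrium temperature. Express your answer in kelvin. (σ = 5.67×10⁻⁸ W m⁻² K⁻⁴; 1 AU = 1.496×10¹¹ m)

d = 3.27 AU = 4.89×10¹¹ m.
L = 4πR_⋆²σT_⋆⁴ = 4π(6.33×10⁸)² × 5.67×10⁻⁸ × (4760)⁴ = 1.47×10²⁶ W.
S = L/(4πd²) = 48.7 W m⁻².
Energy balance: absorbed = emitted ⇒ πR²·S(1−A) = 4πR²·σT_eq⁴, so T_eq⁴ = S(1−A)/(4σ).
T_eq = [48.7 × 0.91 / (4 × 5.67×10⁻⁸)]^(1/4) = (1.96×10⁸)^(1/4) = 118 K.

T_eq ≈ 118 K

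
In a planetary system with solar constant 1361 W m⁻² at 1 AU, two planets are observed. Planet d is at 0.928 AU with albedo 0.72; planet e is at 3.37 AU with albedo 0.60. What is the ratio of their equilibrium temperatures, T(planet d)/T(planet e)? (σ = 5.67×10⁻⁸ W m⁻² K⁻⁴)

T₁/T₂ ≈ 1.743

T_eq = [S₀(1−A)/(4σd²)]^(1/4), so T ∝ (1−A)^(1/4) / √d.
T₁ = [1361×0.28/(4×5.67×10⁻⁸×0.928²)]^(1/4) = 210.17 K.
T₂ = [1361×0.40/(4×5.67×10⁻⁸×3.37²)]^(1/4) = 120.57 K.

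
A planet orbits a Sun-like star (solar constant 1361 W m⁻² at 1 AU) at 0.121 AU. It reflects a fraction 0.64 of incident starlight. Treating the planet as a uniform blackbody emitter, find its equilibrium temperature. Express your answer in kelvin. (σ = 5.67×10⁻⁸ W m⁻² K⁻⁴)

T_eq ≈ 620 K

Flux at 0.121 AU: S = 1361/0.121² = 9.30×10⁴ W m⁻².
Energy balance: absorbed = emitted ⇒ πR²·S(1−A) = 4πR²·σT_eq⁴, so T_eq⁴ = S(1−A)/(4σ).
T_eq = [9.30×10⁴ × 0.36 / (4 × 5.67×10⁻⁸)]^(1/4) = (1.48×10¹¹)^(1/4) = 620 K.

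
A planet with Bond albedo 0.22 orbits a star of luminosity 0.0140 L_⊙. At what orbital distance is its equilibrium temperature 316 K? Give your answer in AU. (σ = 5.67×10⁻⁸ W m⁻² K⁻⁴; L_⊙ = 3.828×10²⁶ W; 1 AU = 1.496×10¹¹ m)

d ≈ 0.0811 AU

L = 0.0140 × 3.828×10²⁶ = 5.36×10²⁴ W.
From T_eq⁴ = L(1−A)/(16πσd²): d = √[L(1−A)/(16πσT_eq⁴)].
d = √[5.36×10²⁴ × 0.78 / (16π × 5.67×10⁻⁸ × (316)⁴)] = 1.21×10¹⁰ m = 0.0811 AU.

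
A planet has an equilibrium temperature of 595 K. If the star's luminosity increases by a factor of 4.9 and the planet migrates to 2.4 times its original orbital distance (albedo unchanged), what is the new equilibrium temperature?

T_eq ≈ 571 K

T_eq ∝ L^(1/4) · d^(−1/2).
T′ = 595 × 4.9^(1/4) / 2.4^(1/2) = 571 K.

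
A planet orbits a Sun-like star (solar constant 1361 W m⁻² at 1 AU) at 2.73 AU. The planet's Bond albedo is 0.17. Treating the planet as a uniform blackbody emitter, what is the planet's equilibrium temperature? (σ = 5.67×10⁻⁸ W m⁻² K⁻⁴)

Flux at 2.73 AU: S = 1361/2.73² = 183 W m⁻².
Energy balance: absorbed = emitted ⇒ πR²·S(1−A) = 4πR²·σT_eq⁴, so T_eq⁴ = S(1−A)/(4σ).
T_eq = [183 × 0.83 / (4 × 5.67×10⁻⁸)]^(1/4) = (6.68×10⁸)^(1/4) = 161 K.

T_eq ≈ 161 K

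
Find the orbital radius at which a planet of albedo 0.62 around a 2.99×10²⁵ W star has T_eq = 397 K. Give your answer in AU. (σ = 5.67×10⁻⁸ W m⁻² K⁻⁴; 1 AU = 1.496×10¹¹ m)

d ≈ 0.0847 AU

From T_eq⁴ = L(1−A)/(16πσd²): d = √[L(1−A)/(16πσT_eq⁴)].
d = √[2.99×10²⁵ × 0.38 / (16π × 5.67×10⁻⁸ × (397)⁴)] = 1.27×10¹⁰ m = 0.0847 AU.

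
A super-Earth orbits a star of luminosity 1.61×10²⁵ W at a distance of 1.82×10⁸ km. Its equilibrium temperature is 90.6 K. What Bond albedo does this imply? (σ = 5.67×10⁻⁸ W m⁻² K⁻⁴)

d = 1.82×10⁸ km = 1.82×10¹¹ m.
Flux: S = L/(4πd²) = 1.61×10²⁵/(4π×(1.82×10¹¹)²) = 38.7 W m⁻².
From T_eq⁴ = S(1−A)/(4σ): 1−A = 4σT_eq⁴/S.
1−A = 4 × 5.67×10⁻⁸ × (90.6)⁴ / 38.7 = 0.395.

A ≈ 0.60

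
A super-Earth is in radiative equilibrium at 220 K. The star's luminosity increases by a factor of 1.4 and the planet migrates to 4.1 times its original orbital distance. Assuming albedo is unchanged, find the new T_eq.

T_eq ∝ L^(1/4) · d^(−1/2).
T′ = 220 × 1.4^(1/4) / 4.1^(1/2) = 118 K.

T_eq ≈ 118 K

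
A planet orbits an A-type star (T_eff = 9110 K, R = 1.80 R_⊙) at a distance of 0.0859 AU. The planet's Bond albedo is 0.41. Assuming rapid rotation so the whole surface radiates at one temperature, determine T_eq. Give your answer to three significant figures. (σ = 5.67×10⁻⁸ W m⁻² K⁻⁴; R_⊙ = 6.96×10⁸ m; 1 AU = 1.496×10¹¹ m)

R_⋆ = 1.80 × 6.96×10⁸ = 1.25×10⁹ m.
d = 0.0859 AU = 1.29×10¹⁰ m.
L = 4πR_⋆²σT_⋆⁴ = 4π(1.25×10⁹)² × 5.67×10⁻⁸ × (9110)⁴ = 7.70×10²⁷ W.
S = L/(4πd²) = 3.71×10⁶ W m⁻².
Energy balance: absorbed = emitted ⇒ πR²·S(1−A) = 4πR²·σT_eq⁴, so T_eq⁴ = S(1−A)/(4σ).
T_eq = [3.71×10⁶ × 0.59 / (4 × 5.67×10⁻⁸)]^(1/4) = (9.66×10¹²)^(1/4) = 1760 K.

T_eq ≈ 1760 K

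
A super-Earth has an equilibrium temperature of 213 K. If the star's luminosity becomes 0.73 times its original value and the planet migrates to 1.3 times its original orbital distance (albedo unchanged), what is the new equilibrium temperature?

T_eq ≈ 173 K

T_eq ∝ L^(1/4) · d^(−1/2).
T′ = 213 × 0.73^(1/4) / 1.3^(1/2) = 173 K.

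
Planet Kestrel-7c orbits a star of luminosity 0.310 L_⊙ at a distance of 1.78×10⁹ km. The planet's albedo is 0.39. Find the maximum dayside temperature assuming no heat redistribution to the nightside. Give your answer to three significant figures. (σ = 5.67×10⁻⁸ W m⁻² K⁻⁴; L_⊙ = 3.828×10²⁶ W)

d = 1.78×10⁹ km = 1.78×10¹² m.
L = 0.310 × 3.828×10²⁶ = 1.19×10²⁶ W.
Flux: S = L/(4πd²) = 1.19×10²⁶/(4π×(1.78×10¹²)²) = 2.98 W m⁻².
With no redistribution each surface element balances locally: S(1−A) = σT⁴.
T = [2.98 × 0.61 / 5.67×10⁻⁸]^(1/4) = (3.21×10⁷)^(1/4) = 75.3 K.

T_ss ≈ 75.3 K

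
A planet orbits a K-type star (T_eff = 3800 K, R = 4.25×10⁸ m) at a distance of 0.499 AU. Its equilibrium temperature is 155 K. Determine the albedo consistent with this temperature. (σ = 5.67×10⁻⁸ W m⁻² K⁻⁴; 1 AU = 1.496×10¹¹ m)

A ≈ 0.66

d = 0.499 AU = 7.47×10¹⁰ m.
L = 4πR_⋆²σT_⋆⁴ = 4π(4.25×10⁸)² × 5.67×10⁻⁸ × (3800)⁴ = 2.68×10²⁵ W.
S = L/(4πd²) = 383 W m⁻².
From T_eq⁴ = S(1−A)/(4σ): 1−A = 4σT_eq⁴/S.
1−A = 4 × 5.67×10⁻⁸ × (155)⁴ / 383 = 0.342.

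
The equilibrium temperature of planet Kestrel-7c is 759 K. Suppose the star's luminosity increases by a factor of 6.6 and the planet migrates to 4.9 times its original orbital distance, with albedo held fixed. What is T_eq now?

T_eq ≈ 550 K

T_eq ∝ L^(1/4) · d^(−1/2).
T′ = 759 × 6.6^(1/4) / 4.9^(1/2) = 550 K.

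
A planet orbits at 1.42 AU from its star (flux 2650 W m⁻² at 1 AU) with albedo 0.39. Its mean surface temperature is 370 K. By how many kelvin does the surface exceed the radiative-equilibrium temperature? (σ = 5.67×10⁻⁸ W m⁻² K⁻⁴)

ΔT ≈ 126.2 K

S = 2650/1.42² = 1314 W m⁻².
T_eq = [S(1−A)/(4σ)]^(1/4) = [1314×0.61/(4×5.67×10⁻⁸)]^(1/4) = 243.8 K.
ΔT = T_surf − T_eq = 370 − 243.8.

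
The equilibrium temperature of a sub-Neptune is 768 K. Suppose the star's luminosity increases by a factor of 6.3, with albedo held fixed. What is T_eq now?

T_eq ∝ L^(1/4) · d^(−1/2).
T′ = 768 × 6.3^(1/4) = 1220 K.

T_eq ≈ 1220 K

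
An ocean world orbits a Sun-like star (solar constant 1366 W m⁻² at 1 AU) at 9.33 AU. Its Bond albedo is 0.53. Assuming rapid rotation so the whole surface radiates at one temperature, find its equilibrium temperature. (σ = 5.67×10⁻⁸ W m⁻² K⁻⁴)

T_eq ≈ 75.5 K

Flux at 9.33 AU: S = 1366/9.33² = 15.7 W m⁻².
Energy balance: absorbed = emitted ⇒ πR²·S(1−A) = 4πR²·σT_eq⁴, so T_eq⁴ = S(1−A)/(4σ).
T_eq = [15.7 × 0.47 / (4 × 5.67×10⁻⁸)]^(1/4) = (3.25×10⁷)^(1/4) = 75.5 K.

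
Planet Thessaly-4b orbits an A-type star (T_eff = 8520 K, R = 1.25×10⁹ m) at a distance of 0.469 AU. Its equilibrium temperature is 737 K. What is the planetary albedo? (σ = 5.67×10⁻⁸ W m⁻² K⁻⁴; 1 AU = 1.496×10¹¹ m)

A ≈ 0.29

d = 0.469 AU = 7.02×10¹⁰ m.
L = 4πR_⋆²σT_⋆⁴ = 4π(1.25×10⁹)² × 5.67×10⁻⁸ × (8520)⁴ = 5.87×10²⁷ W.
S = L/(4πd²) = 9.48×10⁴ W m⁻².
From T_eq⁴ = S(1−A)/(4σ): 1−A = 4σT_eq⁴/S.
1−A = 4 × 5.67×10⁻⁸ × (737)⁴ / 9.48×10⁴ = 0.706.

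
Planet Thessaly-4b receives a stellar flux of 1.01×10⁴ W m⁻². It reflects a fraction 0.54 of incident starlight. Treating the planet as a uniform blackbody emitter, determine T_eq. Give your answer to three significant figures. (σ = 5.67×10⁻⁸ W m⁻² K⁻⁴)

Energy balance: absorbed = emitted ⇒ πR²·S(1−A) = 4πR²·σT_eq⁴, so T_eq⁴ = S(1−A)/(4σ).
T_eq = [1.01×10⁴ × 0.46 / (4 × 5.67×10⁻⁸)]^(1/4) = (2.05×10¹⁰)^(1/4) = 378 K.

T_eq ≈ 378 K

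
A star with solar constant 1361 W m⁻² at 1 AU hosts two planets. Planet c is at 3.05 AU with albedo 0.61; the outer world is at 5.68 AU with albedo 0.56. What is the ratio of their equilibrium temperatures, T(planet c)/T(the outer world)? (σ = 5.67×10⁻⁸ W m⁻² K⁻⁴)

T₁/T₂ ≈ 1.324

T_eq = [S₀(1−A)/(4σd²)]^(1/4), so T ∝ (1−A)^(1/4) / √d.
T₁ = [1361×0.39/(4×5.67×10⁻⁸×3.05²)]^(1/4) = 125.94 K.
T₂ = [1361×0.44/(4×5.67×10⁻⁸×5.68²)]^(1/4) = 95.11 K.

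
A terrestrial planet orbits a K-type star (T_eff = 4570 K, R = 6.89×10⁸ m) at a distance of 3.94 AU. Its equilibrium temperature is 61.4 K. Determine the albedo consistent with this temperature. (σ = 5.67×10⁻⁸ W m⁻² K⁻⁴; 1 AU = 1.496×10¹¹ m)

A ≈ 0.90

d = 3.94 AU = 5.89×10¹¹ m.
L = 4πR_⋆²σT_⋆⁴ = 4π(6.89×10⁸)² × 5.67×10⁻⁸ × (4570)⁴ = 1.48×10²⁶ W.
S = L/(4πd²) = 33.8 W m⁻².
From T_eq⁴ = S(1−A)/(4σ): 1−A = 4σT_eq⁴/S.
1−A = 4 × 5.67×10⁻⁸ × (61.4)⁴ / 33.8 = 0.095.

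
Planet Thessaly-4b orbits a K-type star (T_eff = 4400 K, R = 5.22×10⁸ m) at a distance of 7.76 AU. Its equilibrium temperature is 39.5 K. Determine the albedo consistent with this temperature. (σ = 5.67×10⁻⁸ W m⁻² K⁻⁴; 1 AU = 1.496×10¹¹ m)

d = 7.76 AU = 1.16×10¹² m.
L = 4πR_⋆²σT_⋆⁴ = 4π(5.22×10⁸)² × 5.67×10⁻⁸ × (4400)⁴ = 7.28×10²⁵ W.
S = L/(4πd²) = 4.30 W m⁻².
From T_eq⁴ = S(1−A)/(4σ): 1−A = 4σT_eq⁴/S.
1−A = 4 × 5.67×10⁻⁸ × (39.5)⁴ / 4.30 = 0.128.

A ≈ 0.87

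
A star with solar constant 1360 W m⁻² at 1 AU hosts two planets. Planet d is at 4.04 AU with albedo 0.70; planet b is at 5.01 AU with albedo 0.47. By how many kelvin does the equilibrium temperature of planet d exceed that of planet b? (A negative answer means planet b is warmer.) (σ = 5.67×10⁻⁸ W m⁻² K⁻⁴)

T_eq = [S₀(1−A)/(4σd²)]^(1/4), so T ∝ (1−A)^(1/4) / √d.
T₁ = [1360×0.30/(4×5.67×10⁻⁸×4.04²)]^(1/4) = 102.46 K.
T₂ = [1360×0.53/(4×5.67×10⁻⁸×5.01²)]^(1/4) = 106.08 K.

ΔT ≈ -3.6 K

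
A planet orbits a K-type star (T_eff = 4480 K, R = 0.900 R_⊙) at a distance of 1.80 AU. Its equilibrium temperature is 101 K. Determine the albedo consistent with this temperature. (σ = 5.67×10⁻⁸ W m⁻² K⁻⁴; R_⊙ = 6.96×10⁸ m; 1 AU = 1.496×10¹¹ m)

A ≈ 0.81

R_⋆ = 0.900 × 6.96×10⁸ = 6.26×10⁸ m.
d = 1.80 AU = 2.69×10¹¹ m.
L = 4πR_⋆²σT_⋆⁴ = 4π(6.26×10⁸)² × 5.67×10⁻⁸ × (4480)⁴ = 1.13×10²⁶ W.
S = L/(4πd²) = 124 W m⁻².
From T_eq⁴ = S(1−A)/(4σ): 1−A = 4σT_eq⁴/S.
1−A = 4 × 5.67×10⁻⁸ × (101)⁴ / 124 = 0.191.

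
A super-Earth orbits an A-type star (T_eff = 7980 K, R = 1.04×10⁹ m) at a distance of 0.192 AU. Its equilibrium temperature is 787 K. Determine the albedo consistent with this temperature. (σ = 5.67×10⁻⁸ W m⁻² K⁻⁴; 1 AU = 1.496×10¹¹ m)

d = 0.192 AU = 2.87×10¹⁰ m.
L = 4πR_⋆²σT_⋆⁴ = 4π(1.04×10⁹)² × 5.67×10⁻⁸ × (7980)⁴ = 3.13×10²⁷ W.
S = L/(4πd²) = 3.01×10⁵ W m⁻².
From T_eq⁴ = S(1−A)/(4σ): 1−A = 4σT_eq⁴/S.
1−A = 4 × 5.67×10⁻⁸ × (787)⁴ / 3.01×10⁵ = 0.289.

A ≈ 0.71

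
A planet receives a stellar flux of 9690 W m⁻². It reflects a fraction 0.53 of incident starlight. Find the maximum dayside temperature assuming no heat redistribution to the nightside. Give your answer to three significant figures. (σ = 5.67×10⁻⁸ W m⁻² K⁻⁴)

With no redistribution each surface element balances locally: S(1−A) = σT⁴.
T = [9690 × 0.47 / 5.67×10⁻⁸]^(1/4) = (8.03×10¹⁰)^(1/4) = 532 K.

T_ss ≈ 532 K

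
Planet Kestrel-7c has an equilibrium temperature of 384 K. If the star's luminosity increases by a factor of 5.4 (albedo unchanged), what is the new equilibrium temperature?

T_eq ≈ 585 K

T_eq ∝ L^(1/4) · d^(−1/2).
T′ = 384 × 5.4^(1/4) = 585 K.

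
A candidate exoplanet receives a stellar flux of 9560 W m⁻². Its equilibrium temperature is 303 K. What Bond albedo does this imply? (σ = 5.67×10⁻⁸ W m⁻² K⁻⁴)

From T_eq⁴ = S(1−A)/(4σ): 1−A = 4σT_eq⁴/S.
1−A = 4 × 5.67×10⁻⁸ × (303)⁴ / 9560 = 0.200.

A ≈ 0.80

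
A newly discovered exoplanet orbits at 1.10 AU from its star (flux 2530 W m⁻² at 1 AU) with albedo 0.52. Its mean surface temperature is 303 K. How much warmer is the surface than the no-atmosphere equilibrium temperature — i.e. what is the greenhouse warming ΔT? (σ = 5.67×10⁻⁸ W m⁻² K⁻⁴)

S = 2530/1.10² = 2091 W m⁻².
T_eq = [S(1−A)/(4σ)]^(1/4) = [2091×0.48/(4×5.67×10⁻⁸)]^(1/4) = 257.9 K.
ΔT = T_surf − T_eq = 303 − 257.9.

ΔT ≈ 45.1 K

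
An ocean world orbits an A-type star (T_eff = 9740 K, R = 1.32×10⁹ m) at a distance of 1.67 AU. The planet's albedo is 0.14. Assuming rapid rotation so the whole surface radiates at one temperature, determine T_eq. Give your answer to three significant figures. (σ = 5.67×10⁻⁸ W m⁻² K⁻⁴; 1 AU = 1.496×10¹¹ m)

T_eq ≈ 482 K

d = 1.67 AU = 2.50×10¹¹ m.
L = 4πR_⋆²σT_⋆⁴ = 4π(1.32×10⁹)² × 5.67×10⁻⁸ × (9740)⁴ = 1.12×10²⁸ W.
S = L/(4πd²) = 1.42×10⁴ W m⁻².
Energy balance: absorbed = emitted ⇒ πR²·S(1−A) = 4πR²·σT_eq⁴, so T_eq⁴ = S(1−A)/(4σ).
T_eq = [1.42×10⁴ × 0.86 / (4 × 5.67×10⁻⁸)]^(1/4) = (5.40×10¹⁰)^(1/4) = 482 K.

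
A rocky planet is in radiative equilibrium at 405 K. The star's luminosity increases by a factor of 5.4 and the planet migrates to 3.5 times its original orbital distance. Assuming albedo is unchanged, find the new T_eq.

T_eq ≈ 330 K

T_eq ∝ L^(1/4) · d^(−1/2).
T′ = 405 × 5.4^(1/4) / 3.5^(1/2) = 330 K.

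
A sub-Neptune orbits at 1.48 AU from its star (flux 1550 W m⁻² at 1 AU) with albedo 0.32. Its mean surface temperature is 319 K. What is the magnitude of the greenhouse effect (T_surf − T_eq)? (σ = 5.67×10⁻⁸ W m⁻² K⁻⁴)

ΔT ≈ 104.4 K

S = 1550/1.48² = 707.6 W m⁻².
T_eq = [S(1−A)/(4σ)]^(1/4) = [707.6×0.68/(4×5.67×10⁻⁸)]^(1/4) = 214.6 K.
ΔT = T_surf − T_eq = 319 − 214.6.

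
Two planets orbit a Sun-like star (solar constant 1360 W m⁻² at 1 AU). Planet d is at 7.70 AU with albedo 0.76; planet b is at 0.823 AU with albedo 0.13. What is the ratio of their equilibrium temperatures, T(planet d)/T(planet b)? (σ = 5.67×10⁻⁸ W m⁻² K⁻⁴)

T_eq = [S₀(1−A)/(4σd²)]^(1/4), so T ∝ (1−A)^(1/4) / √d.
T₁ = [1360×0.24/(4×5.67×10⁻⁸×7.70²)]^(1/4) = 70.19 K.
T₂ = [1360×0.87/(4×5.67×10⁻⁸×0.823²)]^(1/4) = 296.25 K.

T₁/T₂ ≈ 0.237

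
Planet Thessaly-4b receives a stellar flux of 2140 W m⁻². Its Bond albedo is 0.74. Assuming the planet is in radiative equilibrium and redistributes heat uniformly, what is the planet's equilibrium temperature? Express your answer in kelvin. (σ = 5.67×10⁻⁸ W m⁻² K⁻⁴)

Energy balance: absorbed = emitted ⇒ πR²·S(1−A) = 4πR²·σT_eq⁴, so T_eq⁴ = S(1−A)/(4σ).
T_eq = [2140 × 0.26 / (4 × 5.67×10⁻⁸)]^(1/4) = (2.45×10⁹)^(1/4) = 223 K.

T_eq ≈ 223 K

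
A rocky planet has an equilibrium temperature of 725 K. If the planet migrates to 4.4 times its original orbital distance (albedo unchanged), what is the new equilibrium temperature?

T_eq ≈ 346 K

T_eq ∝ L^(1/4) · d^(−1/2).
T′ = 725 / 4.4^(1/2) = 346 K.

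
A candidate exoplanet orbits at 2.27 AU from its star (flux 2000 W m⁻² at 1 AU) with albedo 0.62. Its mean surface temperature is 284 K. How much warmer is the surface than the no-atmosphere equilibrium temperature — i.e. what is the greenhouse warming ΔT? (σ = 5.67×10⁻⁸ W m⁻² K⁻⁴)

S = 2000/2.27² = 388.1 W m⁻².
T_eq = [S(1−A)/(4σ)]^(1/4) = [388.1×0.38/(4×5.67×10⁻⁸)]^(1/4) = 159.7 K.
ΔT = T_surf − T_eq = 284 − 159.7.

ΔT ≈ 124.3 K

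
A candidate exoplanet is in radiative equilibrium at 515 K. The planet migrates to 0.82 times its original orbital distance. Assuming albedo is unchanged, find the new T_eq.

T_eq ≈ 569 K

T_eq ∝ L^(1/4) · d^(−1/2).
T′ = 515 / 0.82^(1/2) = 569 K.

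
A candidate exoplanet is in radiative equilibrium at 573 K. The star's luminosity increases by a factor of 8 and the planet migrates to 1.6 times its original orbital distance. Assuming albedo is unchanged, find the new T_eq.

T_eq ≈ 762 K

T_eq ∝ L^(1/4) · d^(−1/2).
T′ = 573 × 8^(1/4) / 1.6^(1/2) = 762 K.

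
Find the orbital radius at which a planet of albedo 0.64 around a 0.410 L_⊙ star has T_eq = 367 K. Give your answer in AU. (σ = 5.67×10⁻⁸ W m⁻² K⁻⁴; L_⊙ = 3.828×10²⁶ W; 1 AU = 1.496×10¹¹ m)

d ≈ 0.221 AU

L = 0.410 × 3.828×10²⁶ = 1.57×10²⁶ W.
From T_eq⁴ = L(1−A)/(16πσd²): d = √[L(1−A)/(16πσT_eq⁴)].
d = √[1.57×10²⁶ × 0.36 / (16π × 5.67×10⁻⁸ × (367)⁴)] = 3.31×10¹⁰ m = 0.221 AU.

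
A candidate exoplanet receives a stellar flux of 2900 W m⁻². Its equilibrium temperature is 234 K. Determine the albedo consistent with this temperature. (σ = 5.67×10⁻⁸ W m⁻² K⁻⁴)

A ≈ 0.77

From T_eq⁴ = S(1−A)/(4σ): 1−A = 4σT_eq⁴/S.
1−A = 4 × 5.67×10⁻⁸ × (234)⁴ / 2900 = 0.234.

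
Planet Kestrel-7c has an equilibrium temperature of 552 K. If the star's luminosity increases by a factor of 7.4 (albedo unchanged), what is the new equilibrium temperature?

T_eq ∝ L^(1/4) · d^(−1/2).
T′ = 552 × 7.4^(1/4) = 910 K.

T_eq ≈ 910 K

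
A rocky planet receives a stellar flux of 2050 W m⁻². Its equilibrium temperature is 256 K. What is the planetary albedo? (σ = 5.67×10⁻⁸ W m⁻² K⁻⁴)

A ≈ 0.52

From T_eq⁴ = S(1−A)/(4σ): 1−A = 4σT_eq⁴/S.
1−A = 4 × 5.67×10⁻⁸ × (256)⁴ / 2050 = 0.475.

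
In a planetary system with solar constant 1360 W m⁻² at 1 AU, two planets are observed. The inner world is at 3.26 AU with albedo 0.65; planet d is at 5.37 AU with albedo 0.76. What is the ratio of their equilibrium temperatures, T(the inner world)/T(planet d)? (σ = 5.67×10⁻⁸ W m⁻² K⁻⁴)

T_eq = [S₀(1−A)/(4σd²)]^(1/4), so T ∝ (1−A)^(1/4) / √d.
T₁ = [1360×0.35/(4×5.67×10⁻⁸×3.26²)]^(1/4) = 118.54 K.
T₂ = [1360×0.24/(4×5.67×10⁻⁸×5.37²)]^(1/4) = 84.05 K.

T₁/T₂ ≈ 1.410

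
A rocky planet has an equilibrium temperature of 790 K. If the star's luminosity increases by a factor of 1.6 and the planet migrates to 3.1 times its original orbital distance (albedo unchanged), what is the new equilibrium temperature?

T_eq ∝ L^(1/4) · d^(−1/2).
T′ = 790 × 1.6^(1/4) / 3.1^(1/2) = 505 K.

T_eq ≈ 505 K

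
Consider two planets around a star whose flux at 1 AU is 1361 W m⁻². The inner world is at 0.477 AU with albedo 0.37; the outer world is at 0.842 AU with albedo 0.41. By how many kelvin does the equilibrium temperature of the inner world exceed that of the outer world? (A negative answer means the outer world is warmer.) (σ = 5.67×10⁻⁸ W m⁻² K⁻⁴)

T_eq = [S₀(1−A)/(4σd²)]^(1/4), so T ∝ (1−A)^(1/4) / √d.
T₁ = [1361×0.63/(4×5.67×10⁻⁸×0.477²)]^(1/4) = 359.03 K.
T₂ = [1361×0.59/(4×5.67×10⁻⁸×0.842²)]^(1/4) = 265.83 K.

ΔT ≈ 93.2 K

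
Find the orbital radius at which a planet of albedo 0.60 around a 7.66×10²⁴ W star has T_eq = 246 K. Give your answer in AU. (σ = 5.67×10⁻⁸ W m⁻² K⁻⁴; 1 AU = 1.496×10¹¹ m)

From T_eq⁴ = L(1−A)/(16πσd²): d = √[L(1−A)/(16πσT_eq⁴)].
d = √[7.66×10²⁴ × 0.40 / (16π × 5.67×10⁻⁸ × (246)⁴)] = 1.71×10¹⁰ m = 0.115 AU.

d ≈ 0.115 AU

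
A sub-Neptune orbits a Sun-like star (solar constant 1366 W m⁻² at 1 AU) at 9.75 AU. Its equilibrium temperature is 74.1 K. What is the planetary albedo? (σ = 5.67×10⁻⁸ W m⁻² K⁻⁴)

A ≈ 0.52

Flux at 9.75 AU: S = 1366/9.75² = 14.4 W m⁻².
From T_eq⁴ = S(1−A)/(4σ): 1−A = 4σT_eq⁴/S.
1−A = 4 × 5.67×10⁻⁸ × (74.1)⁴ / 14.4 = 0.476.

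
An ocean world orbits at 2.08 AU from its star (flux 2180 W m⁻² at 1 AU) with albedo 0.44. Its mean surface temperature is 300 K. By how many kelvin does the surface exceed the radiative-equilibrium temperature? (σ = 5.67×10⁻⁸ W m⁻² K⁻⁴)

ΔT ≈ 112.2 K

S = 2180/2.08² = 503.9 W m⁻².
T_eq = [S(1−A)/(4σ)]^(1/4) = [503.9×0.56/(4×5.67×10⁻⁸)]^(1/4) = 187.8 K.
ΔT = T_surf − T_eq = 300 − 187.8.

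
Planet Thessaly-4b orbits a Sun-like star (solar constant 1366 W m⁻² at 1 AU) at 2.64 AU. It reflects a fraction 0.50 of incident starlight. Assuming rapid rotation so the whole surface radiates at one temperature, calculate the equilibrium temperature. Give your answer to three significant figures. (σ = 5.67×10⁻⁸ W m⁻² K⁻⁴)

Flux at 2.64 AU: S = 1366/2.64² = 196 W m⁻².
Energy balance: absorbed = emitted ⇒ πR²·S(1−A) = 4πR²·σT_eq⁴, so T_eq⁴ = S(1−A)/(4σ).
T_eq = [196 × 0.50 / (4 × 5.67×10⁻⁸)]^(1/4) = (4.32×10⁸)^(1/4) = 144 K.

T_eq ≈ 144 K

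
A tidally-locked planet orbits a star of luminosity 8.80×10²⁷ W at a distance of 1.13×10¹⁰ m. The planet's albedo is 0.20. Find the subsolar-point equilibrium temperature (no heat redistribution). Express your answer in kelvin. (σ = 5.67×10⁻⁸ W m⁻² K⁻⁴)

T_ss ≈ 2970 K

Flux: S = L/(4πd²) = 8.80×10²⁷/(4π×(1.13×10¹⁰)²) = 5.48×10⁶ W m⁻².
At the subsolar point the surface absorbs S(1−A) and emits σT⁴ per unit area — no factor of 4, since only the local patch is in balance.
T = [5.48×10⁶ × 0.80 / 5.67×10⁻⁸]^(1/4) = (7.74×10¹³)^(1/4) = 2970 K.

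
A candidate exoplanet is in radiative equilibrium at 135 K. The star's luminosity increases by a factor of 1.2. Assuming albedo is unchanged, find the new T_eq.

T_eq ≈ 141 K

T_eq ∝ L^(1/4) · d^(−1/2).
T′ = 135 × 1.2^(1/4) = 141 K.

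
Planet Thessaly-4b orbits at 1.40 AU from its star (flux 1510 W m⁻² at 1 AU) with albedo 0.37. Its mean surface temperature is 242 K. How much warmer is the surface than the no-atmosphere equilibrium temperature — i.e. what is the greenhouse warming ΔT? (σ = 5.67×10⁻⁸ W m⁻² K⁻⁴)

ΔT ≈ 26.9 K

S = 1510/1.40² = 770.4 W m⁻².
T_eq = [S(1−A)/(4σ)]^(1/4) = [770.4×0.63/(4×5.67×10⁻⁸)]^(1/4) = 215.1 K.
ΔT = T_surf − T_eq = 242 − 215.1.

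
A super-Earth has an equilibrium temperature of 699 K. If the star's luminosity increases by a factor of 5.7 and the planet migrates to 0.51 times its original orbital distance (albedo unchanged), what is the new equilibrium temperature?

T_eq ≈ 1510 K

T_eq ∝ L^(1/4) · d^(−1/2).
T′ = 699 × 5.7^(1/4) / 0.51^(1/2) = 1510 K.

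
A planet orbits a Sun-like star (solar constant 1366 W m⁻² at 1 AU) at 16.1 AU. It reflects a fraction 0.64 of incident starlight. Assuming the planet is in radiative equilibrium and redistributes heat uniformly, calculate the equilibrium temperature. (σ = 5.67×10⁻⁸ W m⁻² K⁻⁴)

T_eq ≈ 53.8 K

Flux at 16.1 AU: S = 1366/16.1² = 5.27 W m⁻².
Energy balance: absorbed = emitted ⇒ πR²·S(1−A) = 4πR²·σT_eq⁴, so T_eq⁴ = S(1−A)/(4σ).
T_eq = [5.27 × 0.36 / (4 × 5.67×10⁻⁸)]^(1/4) = (8.36×10⁶)^(1/4) = 53.8 K.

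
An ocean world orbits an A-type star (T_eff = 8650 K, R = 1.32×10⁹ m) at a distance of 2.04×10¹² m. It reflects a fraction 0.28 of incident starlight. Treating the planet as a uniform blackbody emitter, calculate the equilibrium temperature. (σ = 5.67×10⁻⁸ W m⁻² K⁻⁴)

T_eq ≈ 143 K

L = 4πR_⋆²σT_⋆⁴ = 4π(1.32×10⁹)² × 5.67×10⁻⁸ × (8650)⁴ = 6.95×10²⁷ W.
S = L/(4πd²) = 133 W m⁻².
Energy balance: absorbed = emitted ⇒ πR²·S(1−A) = 4πR²·σT_eq⁴, so T_eq⁴ = S(1−A)/(4σ).
T_eq = [133 × 0.72 / (4 × 5.67×10⁻⁸)]^(1/4) = (4.22×10⁸)^(1/4) = 143 K.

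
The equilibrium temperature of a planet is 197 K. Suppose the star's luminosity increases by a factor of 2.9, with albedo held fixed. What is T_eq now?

T_eq ≈ 257 K

T_eq ∝ L^(1/4) · d^(−1/2).
T′ = 197 × 2.9^(1/4) = 257 K.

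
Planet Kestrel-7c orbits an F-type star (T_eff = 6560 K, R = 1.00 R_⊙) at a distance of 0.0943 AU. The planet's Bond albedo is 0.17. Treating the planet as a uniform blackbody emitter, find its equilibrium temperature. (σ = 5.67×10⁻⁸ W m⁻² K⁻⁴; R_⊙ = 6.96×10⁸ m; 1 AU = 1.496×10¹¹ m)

T_eq ≈ 983 K

R_⋆ = 1.00 × 6.96×10⁸ = 6.96×10⁸ m.
d = 0.0943 AU = 1.41×10¹⁰ m.
L = 4πR_⋆²σT_⋆⁴ = 4π(6.96×10⁸)² × 5.67×10⁻⁸ × (6560)⁴ = 6.39×10²⁶ W.
S = L/(4πd²) = 2.56×10⁵ W m⁻².
Energy balance: absorbed = emitted ⇒ πR²·S(1−A) = 4πR²·σT_eq⁴, so T_eq⁴ = S(1−A)/(4σ).
T_eq = [2.56×10⁵ × 0.83 / (4 × 5.67×10⁻⁸)]^(1/4) = (9.35×10¹¹)^(1/4) = 983 K.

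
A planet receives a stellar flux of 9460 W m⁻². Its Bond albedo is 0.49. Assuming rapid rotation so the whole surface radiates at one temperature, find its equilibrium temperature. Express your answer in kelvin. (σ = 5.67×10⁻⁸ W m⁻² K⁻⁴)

Energy balance: absorbed = emitted ⇒ πR²·S(1−A) = 4πR²·σT_eq⁴, so T_eq⁴ = S(1−A)/(4σ).
T_eq = [9460 × 0.51 / (4 × 5.67×10⁻⁸)]^(1/4) = (2.13×10¹⁰)^(1/4) = 382 K.

T_eq ≈ 382 K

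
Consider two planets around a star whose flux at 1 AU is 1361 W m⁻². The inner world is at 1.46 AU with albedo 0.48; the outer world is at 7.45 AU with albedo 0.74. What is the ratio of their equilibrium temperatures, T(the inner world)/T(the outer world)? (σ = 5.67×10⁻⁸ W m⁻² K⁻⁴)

T₁/T₂ ≈ 2.686

T_eq = [S₀(1−A)/(4σd²)]^(1/4), so T ∝ (1−A)^(1/4) / √d.
T₁ = [1361×0.52/(4×5.67×10⁻⁸×1.46²)]^(1/4) = 195.60 K.
T₂ = [1361×0.26/(4×5.67×10⁻⁸×7.45²)]^(1/4) = 72.81 K.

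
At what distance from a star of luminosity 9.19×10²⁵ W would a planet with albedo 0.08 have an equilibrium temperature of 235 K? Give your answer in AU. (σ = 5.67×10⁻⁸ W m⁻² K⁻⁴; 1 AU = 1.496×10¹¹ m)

From T_eq⁴ = L(1−A)/(16πσd²): d = √[L(1−A)/(16πσT_eq⁴)].
d = √[9.19×10²⁵ × 0.92 / (16π × 5.67×10⁻⁸ × (235)⁴)] = 9.86×10¹⁰ m = 0.659 AU.

d ≈ 0.659 AU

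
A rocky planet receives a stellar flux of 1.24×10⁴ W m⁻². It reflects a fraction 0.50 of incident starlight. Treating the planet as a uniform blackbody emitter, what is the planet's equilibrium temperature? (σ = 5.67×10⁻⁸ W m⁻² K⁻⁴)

Energy balance: absorbed = emitted ⇒ πR²·S(1−A) = 4πR²·σT_eq⁴, so T_eq⁴ = S(1−A)/(4σ).
T_eq = [1.24×10⁴ × 0.50 / (4 × 5.67×10⁻⁸)]^(1/4) = (2.73×10¹⁰)^(1/4) = 407 K.

T_eq ≈ 407 K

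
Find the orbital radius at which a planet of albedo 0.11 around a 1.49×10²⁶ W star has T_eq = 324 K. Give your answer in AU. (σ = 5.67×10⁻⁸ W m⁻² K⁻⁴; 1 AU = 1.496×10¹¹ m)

d ≈ 0.434 AU

From T_eq⁴ = L(1−A)/(16πσd²): d = √[L(1−A)/(16πσT_eq⁴)].
d = √[1.49×10²⁶ × 0.89 / (16π × 5.67×10⁻⁸ × (324)⁴)] = 6.50×10¹⁰ m = 0.434 AU.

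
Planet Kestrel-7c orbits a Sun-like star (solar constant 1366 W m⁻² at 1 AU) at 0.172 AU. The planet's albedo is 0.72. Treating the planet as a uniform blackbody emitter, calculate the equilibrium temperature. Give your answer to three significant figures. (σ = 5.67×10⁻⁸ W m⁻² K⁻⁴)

T_eq ≈ 489 K

Flux at 0.172 AU: S = 1366/0.172² = 4.62×10⁴ W m⁻².
Energy balance: absorbed = emitted ⇒ πR²·S(1−A) = 4πR²·σT_eq⁴, so T_eq⁴ = S(1−A)/(4σ).
T_eq = [4.62×10⁴ × 0.28 / (4 × 5.67×10⁻⁸)]^(1/4) = (5.70×10¹⁰)^(1/4) = 489 K.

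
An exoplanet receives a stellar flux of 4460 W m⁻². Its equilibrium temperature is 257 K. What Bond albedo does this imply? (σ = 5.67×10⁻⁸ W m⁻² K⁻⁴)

From T_eq⁴ = S(1−A)/(4σ): 1−A = 4σT_eq⁴/S.
1−A = 4 × 5.67×10⁻⁸ × (257)⁴ / 4460 = 0.222.

A ≈ 0.78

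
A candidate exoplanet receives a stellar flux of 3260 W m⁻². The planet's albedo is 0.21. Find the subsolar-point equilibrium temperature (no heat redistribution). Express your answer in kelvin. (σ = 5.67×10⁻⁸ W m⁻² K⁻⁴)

At the subsolar point the surface absorbs S(1−A) and emits σT⁴ per unit area — no factor of 4, since only the local patch is in balance.
T = [3260 × 0.79 / 5.67×10⁻⁸]^(1/4) = (4.54×10¹⁰)^(1/4) = 462 K.

T_ss ≈ 462 K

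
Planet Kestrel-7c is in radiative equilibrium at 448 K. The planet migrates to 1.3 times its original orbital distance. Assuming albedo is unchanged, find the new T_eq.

T_eq ∝ L^(1/4) · d^(−1/2).
T′ = 448 / 1.3^(1/2) = 393 K.

T_eq ≈ 393 K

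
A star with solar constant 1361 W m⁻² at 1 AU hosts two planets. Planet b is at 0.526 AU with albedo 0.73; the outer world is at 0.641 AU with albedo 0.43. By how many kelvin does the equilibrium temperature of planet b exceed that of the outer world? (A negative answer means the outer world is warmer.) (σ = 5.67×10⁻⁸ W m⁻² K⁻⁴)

ΔT ≈ -25.4 K

T_eq = [S₀(1−A)/(4σd²)]^(1/4), so T ∝ (1−A)^(1/4) / √d.
T₁ = [1361×0.27/(4×5.67×10⁻⁸×0.526²)]^(1/4) = 276.63 K.
T₂ = [1361×0.57/(4×5.67×10⁻⁸×0.641²)]^(1/4) = 302.06 K.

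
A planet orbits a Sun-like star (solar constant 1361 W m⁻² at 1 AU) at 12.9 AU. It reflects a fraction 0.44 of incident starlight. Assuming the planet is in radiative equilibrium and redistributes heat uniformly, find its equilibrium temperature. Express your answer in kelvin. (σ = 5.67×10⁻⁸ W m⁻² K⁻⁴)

T_eq ≈ 67.0 K

Flux at 12.9 AU: S = 1361/12.9² = 8.18 W m⁻².
Energy balance: absorbed = emitted ⇒ πR²·S(1−A) = 4πR²·σT_eq⁴, so T_eq⁴ = S(1−A)/(4σ).
T_eq = [8.18 × 0.56 / (4 × 5.67×10⁻⁸)]^(1/4) = (2.02×10⁷)^(1/4) = 67.0 K.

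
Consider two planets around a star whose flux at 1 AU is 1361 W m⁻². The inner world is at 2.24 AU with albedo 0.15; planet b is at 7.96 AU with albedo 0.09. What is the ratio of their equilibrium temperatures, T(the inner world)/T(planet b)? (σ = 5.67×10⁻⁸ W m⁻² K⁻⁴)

T₁/T₂ ≈ 1.853

T_eq = [S₀(1−A)/(4σd²)]^(1/4), so T ∝ (1−A)^(1/4) / √d.
T₁ = [1361×0.85/(4×5.67×10⁻⁸×2.24²)]^(1/4) = 178.56 K.
T₂ = [1361×0.91/(4×5.67×10⁻⁸×7.96²)]^(1/4) = 96.35 K.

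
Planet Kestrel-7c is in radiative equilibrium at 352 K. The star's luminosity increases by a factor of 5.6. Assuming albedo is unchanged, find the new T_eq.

T_eq ≈ 541 K

T_eq ∝ L^(1/4) · d^(−1/2).
T′ = 352 × 5.6^(1/4) = 541 K.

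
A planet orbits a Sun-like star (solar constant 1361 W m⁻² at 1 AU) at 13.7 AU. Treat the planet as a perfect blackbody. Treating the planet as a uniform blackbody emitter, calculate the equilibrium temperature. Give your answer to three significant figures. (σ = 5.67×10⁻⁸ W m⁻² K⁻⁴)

Flux at 13.7 AU: S = 1361/13.7² = 7.25 W m⁻².
Energy balance: absorbed = emitted ⇒ πR²·S(1−A) = 4πR²·σT_eq⁴, so T_eq⁴ = S(1−A)/(4σ).
T_eq = [7.25 × 1.00 / (4 × 5.67×10⁻⁸)]^(1/4) = (3.20×10⁷)^(1/4) = 75.2 K.

T_eq ≈ 75.2 K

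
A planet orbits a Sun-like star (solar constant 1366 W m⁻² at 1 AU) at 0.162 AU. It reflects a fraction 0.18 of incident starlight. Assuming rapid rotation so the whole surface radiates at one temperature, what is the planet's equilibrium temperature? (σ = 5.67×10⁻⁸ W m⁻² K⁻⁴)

T_eq ≈ 659 K

Flux at 0.162 AU: S = 1366/0.162² = 5.20×10⁴ W m⁻².
Energy balance: absorbed = emitted ⇒ πR²·S(1−A) = 4πR²·σT_eq⁴, so T_eq⁴ = S(1−A)/(4σ).
T_eq = [5.20×10⁴ × 0.82 / (4 × 5.67×10⁻⁸)]^(1/4) = (1.88×10¹¹)^(1/4) = 659 K.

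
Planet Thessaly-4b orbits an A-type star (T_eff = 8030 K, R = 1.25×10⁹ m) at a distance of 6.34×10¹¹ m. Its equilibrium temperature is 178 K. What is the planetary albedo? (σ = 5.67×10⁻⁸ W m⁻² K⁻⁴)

A ≈ 0.75

L = 4πR_⋆²σT_⋆⁴ = 4π(1.25×10⁹)² × 5.67×10⁻⁸ × (8030)⁴ = 4.63×10²⁷ W.
S = L/(4πd²) = 916 W m⁻².
From T_eq⁴ = S(1−A)/(4σ): 1−A = 4σT_eq⁴/S.
1−A = 4 × 5.67×10⁻⁸ × (178)⁴ / 916 = 0.248.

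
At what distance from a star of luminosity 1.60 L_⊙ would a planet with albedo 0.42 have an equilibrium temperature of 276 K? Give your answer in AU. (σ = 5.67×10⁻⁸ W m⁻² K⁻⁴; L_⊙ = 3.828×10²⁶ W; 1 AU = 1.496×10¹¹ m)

L = 1.60 × 3.828×10²⁶ = 6.12×10²⁶ W.
From T_eq⁴ = L(1−A)/(16πσd²): d = √[L(1−A)/(16πσT_eq⁴)].
d = √[6.12×10²⁶ × 0.58 / (16π × 5.67×10⁻⁸ × (276)⁴)] = 1.47×10¹¹ m = 0.980 AU.

d ≈ 0.980 AU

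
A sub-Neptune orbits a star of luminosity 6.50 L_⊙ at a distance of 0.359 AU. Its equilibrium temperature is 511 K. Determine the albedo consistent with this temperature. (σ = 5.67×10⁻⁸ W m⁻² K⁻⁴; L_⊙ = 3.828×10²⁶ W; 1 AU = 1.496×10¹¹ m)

A ≈ 0.77

d = 0.359 AU = 5.37×10¹⁰ m.
L = 6.50 × 3.828×10²⁶ = 2.49×10²⁷ W.
Flux: S = L/(4πd²) = 2.49×10²⁷/(4π×(5.37×10¹⁰)²) = 6.86×10⁴ W m⁻².
From T_eq⁴ = S(1−A)/(4σ): 1−A = 4σT_eq⁴/S.
1−A = 4 × 5.67×10⁻⁸ × (511)⁴ / 6.86×10⁴ = 0.225.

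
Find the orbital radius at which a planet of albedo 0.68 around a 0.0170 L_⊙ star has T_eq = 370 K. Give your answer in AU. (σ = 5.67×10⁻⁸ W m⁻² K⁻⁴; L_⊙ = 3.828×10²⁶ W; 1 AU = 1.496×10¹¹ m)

L = 0.0170 × 3.828×10²⁶ = 6.51×10²⁴ W.
From T_eq⁴ = L(1−A)/(16πσd²): d = √[L(1−A)/(16πσT_eq⁴)].
d = √[6.51×10²⁴ × 0.32 / (16π × 5.67×10⁻⁸ × (370)⁴)] = 6.24×10⁹ m = 0.0417 AU.

d ≈ 0.0417 AU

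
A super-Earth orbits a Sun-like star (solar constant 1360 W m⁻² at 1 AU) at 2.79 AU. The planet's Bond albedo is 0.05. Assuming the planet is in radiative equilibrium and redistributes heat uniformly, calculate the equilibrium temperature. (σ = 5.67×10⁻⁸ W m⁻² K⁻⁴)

Flux at 2.79 AU: S = 1360/2.79² = 175 W m⁻².
Energy balance: absorbed = emitted ⇒ πR²·S(1−A) = 4πR²·σT_eq⁴, so T_eq⁴ = S(1−A)/(4σ).
T_eq = [175 × 0.95 / (4 × 5.67×10⁻⁸)]^(1/4) = (7.32×10⁸)^(1/4) = 164 K.

T_eq ≈ 164 K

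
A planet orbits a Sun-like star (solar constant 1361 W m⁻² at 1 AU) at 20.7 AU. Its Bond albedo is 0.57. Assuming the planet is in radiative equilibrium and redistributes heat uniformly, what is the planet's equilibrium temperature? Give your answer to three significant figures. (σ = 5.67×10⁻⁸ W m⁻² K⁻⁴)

Flux at 20.7 AU: S = 1361/20.7² = 3.18 W m⁻².
Energy balance: absorbed = emitted ⇒ πR²·S(1−A) = 4πR²·σT_eq⁴, so T_eq⁴ = S(1−A)/(4σ).
T_eq = [3.18 × 0.43 / (4 × 5.67×10⁻⁸)]^(1/4) = (6.02×10⁶)^(1/4) = 49.5 K.

T_eq ≈ 49.5 K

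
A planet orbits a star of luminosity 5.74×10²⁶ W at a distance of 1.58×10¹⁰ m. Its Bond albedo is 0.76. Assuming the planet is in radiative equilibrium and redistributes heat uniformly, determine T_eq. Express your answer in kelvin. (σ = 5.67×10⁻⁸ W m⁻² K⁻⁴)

T_eq ≈ 663 K

Flux: S = L/(4πd²) = 5.74×10²⁶/(4π×(1.58×10¹⁰)²) = 1.83×10⁵ W m⁻².
Energy balance: absorbed = emitted ⇒ πR²·S(1−A) = 4πR²·σT_eq⁴, so T_eq⁴ = S(1−A)/(4σ).
T_eq = [1.83×10⁵ × 0.24 / (4 × 5.67×10⁻⁸)]^(1/4) = (1.94×10¹¹)^(1/4) = 663 K.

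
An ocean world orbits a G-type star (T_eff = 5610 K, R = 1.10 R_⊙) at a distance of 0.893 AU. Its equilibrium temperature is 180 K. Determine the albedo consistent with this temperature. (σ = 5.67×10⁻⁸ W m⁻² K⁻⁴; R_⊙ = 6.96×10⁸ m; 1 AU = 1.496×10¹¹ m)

R_⋆ = 1.10 × 6.96×10⁸ = 7.66×10⁸ m.
d = 0.893 AU = 1.34×10¹¹ m.
L = 4πR_⋆²σT_⋆⁴ = 4π(7.66×10⁸)² × 5.67×10⁻⁸ × (5610)⁴ = 4.14×10²⁶ W.
S = L/(4πd²) = 1840 W m⁻².
From T_eq⁴ = S(1−A)/(4σ): 1−A = 4σT_eq⁴/S.
1−A = 4 × 5.67×10⁻⁸ × (180)⁴ / 1840 = 0.129.

A ≈ 0.87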